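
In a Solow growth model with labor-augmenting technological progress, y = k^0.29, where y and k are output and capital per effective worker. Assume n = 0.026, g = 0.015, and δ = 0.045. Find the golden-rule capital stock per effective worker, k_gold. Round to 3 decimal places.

k_gold ≈ 5.540

Capital per effective worker breaks even when investment replaces (n + g + δ)·k; here n + g + δ = 0.086.
Maximizing c = f(k) − (n+g+δ)·k gives f'(k) = n+g+δ, i.e. 0.29·k^(0.29−1) = 0.086, so k_gold = (0.29/0.086)^(1/0.71) ≈ 5.5401.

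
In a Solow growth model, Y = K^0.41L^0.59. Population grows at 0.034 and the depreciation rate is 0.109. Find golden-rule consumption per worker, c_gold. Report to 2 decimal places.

c_gold ≈ 1.23

n + δ = 0.034 + 0.109 = 0.143.
Maximizing c = f(k) − (n+δ)·k gives f'(k) = n+δ, i.e. 0.41·k^(0.41−1) = 0.143, so k_gold = (0.41/0.143)^(1/0.59) ≈ 5.9612.
y_gold = 5.9612^0.41 ≈ 2.0792.
c_gold = y_gold − (n+δ)·k_gold = 2.0792 − 0.143·5.9612 ≈ 1.2267.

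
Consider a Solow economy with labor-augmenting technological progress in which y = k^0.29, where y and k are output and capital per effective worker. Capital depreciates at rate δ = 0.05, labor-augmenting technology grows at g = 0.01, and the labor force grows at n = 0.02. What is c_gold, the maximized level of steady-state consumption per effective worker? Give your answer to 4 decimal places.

The effective depreciation rate is n + g + δ = 0.02 + 0.01 + 0.05 = 0.08.
Golden rule sets MPK = n+g+δ: 0.29·k^(0.29−1) = 0.08, so k_gold = (0.29/0.08)^(1/0.71) ≈ 6.1342.
y_gold = 6.1342^0.29 ≈ 1.6922.
c_gold = y_gold − (n+g+δ)·k_gold = 1.6922 − 0.08·6.1342 ≈ 1.2015.

c_gold ≈ 1.2015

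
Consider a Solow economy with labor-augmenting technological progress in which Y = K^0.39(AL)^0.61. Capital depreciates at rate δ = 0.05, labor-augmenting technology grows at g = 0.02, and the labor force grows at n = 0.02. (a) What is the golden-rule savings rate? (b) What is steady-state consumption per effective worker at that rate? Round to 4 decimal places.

(a) s_gold = 0.3900; (b) c_gold ≈ 1.5577

n + g + δ = 0.02 + 0.02 + 0.05 = 0.09.
For Cobb-Douglas, s_gold equals capital's share: s_gold = 0.39.
Maximizing c = f(k) − (n+g+δ)·k gives f'(k) = n+g+δ, i.e. 0.39·k^(0.39−1) = 0.09, so k_gold = (0.39/0.09)^(1/0.61) ≈ 11.0655.
y_gold = 11.0655^0.39 ≈ 2.5536; c_gold = (1−0.39)·y_gold ≈ 1.5577.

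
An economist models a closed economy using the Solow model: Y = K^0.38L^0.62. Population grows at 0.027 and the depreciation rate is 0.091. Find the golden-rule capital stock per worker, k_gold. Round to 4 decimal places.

k_gold ≈ 6.5947

Break-even investment rate: n + δ = 0.027 + 0.091 = 0.118.
Maximizing c = f(k) − (n+δ)·k gives f'(k) = n+δ, i.e. 0.38·k^(0.38−1) = 0.118, so k_gold = (0.38/0.118)^(1/0.62) ≈ 6.5947.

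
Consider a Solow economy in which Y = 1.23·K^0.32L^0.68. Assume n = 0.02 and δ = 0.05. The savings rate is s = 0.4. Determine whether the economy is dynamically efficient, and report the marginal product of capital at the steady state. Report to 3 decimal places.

Capital per worker breaks even when investment replaces (n + δ)·k; here n + δ = 0.07.
Steady-state k*: s·A·k^0.32 = 0.07·k gives k* = (0.4·1.23/0.07)^(1/0.68) ≈ 17.5951.
MPK = 0.32·1.23·17.5951^(-0.68) ≈ 0.0560.
MPK < n+δ = 0.07, so the economy is dynamically inefficient (over-saving).

dynamically inefficient; MPK ≈ 0.056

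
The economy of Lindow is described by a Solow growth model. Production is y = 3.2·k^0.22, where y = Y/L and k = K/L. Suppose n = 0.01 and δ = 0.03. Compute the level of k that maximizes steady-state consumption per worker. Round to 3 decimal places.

k_gold ≈ 39.519

Capital per worker breaks even when investment replaces (n + δ)·k; here n + δ = 0.04.
Setting f'(k) = n+δ gives 0.22·3.2·k^(0.22−1) = 0.04, hence k_gold = (0.22·3.2/0.04)^(1/0.78) ≈ 39.5195.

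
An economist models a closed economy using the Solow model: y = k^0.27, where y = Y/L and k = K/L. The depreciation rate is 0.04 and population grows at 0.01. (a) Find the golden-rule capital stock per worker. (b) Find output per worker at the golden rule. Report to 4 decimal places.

(a) k_gold ≈ 10.0758; (b) y_gold ≈ 1.8659

Capital per worker breaks even when investment replaces (n + δ)·k; here n + δ = 0.05.
At the golden rule the marginal product of capital equals n+δ: 0.27·k^(0.27−1) = 0.05. Solving, k_gold = (0.27/0.05)^(1/0.73) ≈ 10.0758.
y_gold = 10.0758^0.27 ≈ 1.8659.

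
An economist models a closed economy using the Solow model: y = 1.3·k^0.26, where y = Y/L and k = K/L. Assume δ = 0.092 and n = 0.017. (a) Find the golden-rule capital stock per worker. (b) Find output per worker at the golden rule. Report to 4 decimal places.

(a) k_gold ≈ 4.6150; (b) y_gold ≈ 1.9348

Break-even investment rate: n + δ = 0.017 + 0.092 = 0.109.
Setting f'(k) = n+δ gives 0.26·1.3·k^(0.26−1) = 0.109, hence k_gold = (0.26·1.3/0.109)^(1/0.74) ≈ 4.6150.
y_gold = 1.3·4.6150^0.26 ≈ 1.9348.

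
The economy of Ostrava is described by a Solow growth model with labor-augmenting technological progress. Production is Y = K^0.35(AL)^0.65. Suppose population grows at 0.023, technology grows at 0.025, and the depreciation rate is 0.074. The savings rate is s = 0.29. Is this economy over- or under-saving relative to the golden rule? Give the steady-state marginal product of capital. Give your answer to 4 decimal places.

Capital per effective worker breaks even when investment replaces (n + g + δ)·k; here n + g + δ = 0.122.
Steady-state k*: s·k^0.35 = 0.122·k gives k* = (0.29/0.122)^(1/0.65) ≈ 3.7890.
MPK = 0.35·3.7890^(-0.65) ≈ 0.1472.
MPK > n+g+δ = 0.122, so the economy is dynamically efficient (under-saving).

under-saving; MPK ≈ 0.1472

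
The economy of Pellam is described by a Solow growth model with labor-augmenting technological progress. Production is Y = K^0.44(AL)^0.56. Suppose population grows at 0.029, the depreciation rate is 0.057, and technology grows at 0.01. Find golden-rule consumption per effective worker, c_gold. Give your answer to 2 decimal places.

Capital per effective worker breaks even when investment replaces (n + g + δ)·k; here n + g + δ = 0.096.
Maximizing c = f(k) − (n+g+δ)·k gives f'(k) = n+g+δ, i.e. 0.44·k^(0.44−1) = 0.096, so k_gold = (0.44/0.096)^(1/0.56) ≈ 15.1594.
y_gold = 15.1594^0.44 ≈ 3.3075.
c_gold = y_gold − (n+g+δ)·k_gold = 3.3075 − 0.096·15.1594 ≈ 1.8522.

c_gold ≈ 1.85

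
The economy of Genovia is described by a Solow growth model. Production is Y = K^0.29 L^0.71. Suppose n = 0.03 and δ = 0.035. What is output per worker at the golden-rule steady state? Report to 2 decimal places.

y_gold ≈ 1.84

n + δ = 0.03 + 0.035 = 0.065.
Golden rule sets MPK = n+δ: 0.29·k^(0.29−1) = 0.065, so k_gold = (0.29/0.065)^(1/0.71) ≈ 8.2180.
Output: y_gold = k_gold^0.29 = 8.2180^0.29 ≈ 1.8420.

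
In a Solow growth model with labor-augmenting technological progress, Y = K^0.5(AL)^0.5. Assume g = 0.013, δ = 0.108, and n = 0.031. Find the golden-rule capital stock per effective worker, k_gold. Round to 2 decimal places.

k_gold ≈ 10.82

n + g + δ = 0.031 + 0.013 + 0.108 = 0.152.
Setting f'(k) = n+g+δ gives 0.5·k^(0.5−1) = 0.152, hence k_gold = (0.5/0.152)^(1/0.5) ≈ 10.8206.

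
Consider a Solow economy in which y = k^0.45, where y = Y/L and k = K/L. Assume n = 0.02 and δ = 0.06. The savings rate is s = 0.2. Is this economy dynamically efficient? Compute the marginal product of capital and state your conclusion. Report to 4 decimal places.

Break-even investment rate: n + δ = 0.02 + 0.06 = 0.08.
Steady-state k*: s·k^0.45 = 0.08·k gives k* = (0.2/0.08)^(1/0.55) ≈ 5.2909.
MPK = 0.45·5.2909^(-0.55) ≈ 0.1800.
MPK > n+δ = 0.08, so the economy is dynamically efficient (under-saving).

dynamically efficient; MPK ≈ 0.1800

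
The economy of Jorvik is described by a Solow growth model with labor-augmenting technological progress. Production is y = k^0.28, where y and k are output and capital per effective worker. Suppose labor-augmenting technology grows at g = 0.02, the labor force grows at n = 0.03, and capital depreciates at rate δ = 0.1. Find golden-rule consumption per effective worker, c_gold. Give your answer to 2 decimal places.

c_gold ≈ 0.92

Break-even investment rate: n + g + δ = 0.03 + 0.02 + 0.1 = 0.15.
At the golden rule the marginal product of capital equals n+g+δ: 0.28·k^(0.28−1) = 0.15. Solving, k_gold = (0.28/0.15)^(1/0.72) ≈ 2.3795.
y_gold = 2.3795^0.28 ≈ 1.2747.
c_gold = y_gold − (n+g+δ)·k_gold = 1.2747 − 0.15·2.3795 ≈ 0.9178.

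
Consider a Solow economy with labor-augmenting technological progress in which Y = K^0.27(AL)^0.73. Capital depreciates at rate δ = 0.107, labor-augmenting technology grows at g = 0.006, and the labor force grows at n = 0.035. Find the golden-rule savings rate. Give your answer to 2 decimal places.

s_gold = 0.27

Capital per effective worker breaks even when investment replaces (n + g + δ)·k; here n + g + δ = 0.148.
At the golden rule MPK = n+g+δ, and in any Cobb-Douglas steady state s = (n+g+δ)·k/y = MPK·k/y = capital's share 0.27.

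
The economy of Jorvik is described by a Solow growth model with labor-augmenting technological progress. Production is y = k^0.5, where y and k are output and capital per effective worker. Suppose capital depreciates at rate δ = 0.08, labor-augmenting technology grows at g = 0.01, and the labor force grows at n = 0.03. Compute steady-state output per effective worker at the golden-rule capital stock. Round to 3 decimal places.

Capital per effective worker breaks even when investment replaces (n + g + δ)·k; here n + g + δ = 0.12.
At the golden rule the marginal product of capital equals n+g+δ: 0.5·k^(0.5−1) = 0.12. Solving, k_gold = (0.5/0.12)^(1/0.5) ≈ 17.3611.
Output: y_gold = k_gold^0.5 = 17.3611^0.5 ≈ 4.1667.

y_gold ≈ 4.167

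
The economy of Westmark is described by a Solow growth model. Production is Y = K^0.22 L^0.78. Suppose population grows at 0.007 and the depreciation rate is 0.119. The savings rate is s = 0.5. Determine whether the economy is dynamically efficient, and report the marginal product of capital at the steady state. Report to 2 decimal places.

dynamically inefficient; MPK ≈ 0.06

The effective depreciation rate is n + δ = 0.007 + 0.119 = 0.126.
Steady-state k*: s·k^0.22 = 0.126·k gives k* = (0.5/0.126)^(1/0.78) ≈ 5.8538.
MPK = 0.22·5.8538^(-0.78) ≈ 0.0554.
MPK < n+δ = 0.126, so the economy is dynamically inefficient (over-saving).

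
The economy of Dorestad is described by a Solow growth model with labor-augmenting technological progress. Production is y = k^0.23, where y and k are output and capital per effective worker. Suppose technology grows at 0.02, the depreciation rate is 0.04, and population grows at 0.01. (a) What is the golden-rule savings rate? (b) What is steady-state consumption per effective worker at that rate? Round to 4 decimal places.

(a) s_gold = 0.2300; (b) c_gold ≈ 1.0985

n + g + δ = 0.01 + 0.02 + 0.04 = 0.07.
For Cobb-Douglas, s_gold equals capital's share: s_gold = 0.23.
Golden rule sets MPK = n+g+δ: 0.23·k^(0.23−1) = 0.07, so k_gold = (0.23/0.07)^(1/0.77) ≈ 4.6876.
y_gold = 4.6876^0.23 ≈ 1.4267; c_gold = (1−0.23)·y_gold ≈ 1.0985.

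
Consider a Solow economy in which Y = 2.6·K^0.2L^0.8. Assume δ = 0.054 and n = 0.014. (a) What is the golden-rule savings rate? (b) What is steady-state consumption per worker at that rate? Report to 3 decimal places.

Capital per worker breaks even when investment replaces (n + δ)·k; here n + δ = 0.068.
For Cobb-Douglas, s_gold equals capital's share: s_gold = 0.2.
Maximizing c = f(k) − (n+δ)·k gives f'(k) = n+δ, i.e. 0.2·2.6·k^(0.2−1) = 0.068, so k_gold = (0.2·2.6/0.068)^(1/0.8) ≈ 12.7165.
y_gold = 2.6·12.7165^0.2 ≈ 4.3236; c_gold = (1−0.2)·y_gold ≈ 3.4589.

(a) s_gold = 0.200; (b) c_gold ≈ 3.459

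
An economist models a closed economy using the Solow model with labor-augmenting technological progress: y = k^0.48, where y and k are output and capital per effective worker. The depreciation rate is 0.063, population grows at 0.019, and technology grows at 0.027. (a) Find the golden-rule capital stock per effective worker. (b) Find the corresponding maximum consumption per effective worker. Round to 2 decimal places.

Capital per effective worker breaks even when investment replaces (n + g + δ)·k; here n + g + δ = 0.109.
Maximizing c = f(k) − (n+g+δ)·k gives f'(k) = n+g+δ, i.e. 0.48·k^(0.48−1) = 0.109, so k_gold = (0.48/0.109)^(1/0.52) ≈ 17.3024.
y_gold = 17.3024^0.48 ≈ 3.9291; c_gold = y_gold − 0.109·k_gold ≈ 2.0431.

(a) k_gold ≈ 17.30; (b) c_gold ≈ 2.04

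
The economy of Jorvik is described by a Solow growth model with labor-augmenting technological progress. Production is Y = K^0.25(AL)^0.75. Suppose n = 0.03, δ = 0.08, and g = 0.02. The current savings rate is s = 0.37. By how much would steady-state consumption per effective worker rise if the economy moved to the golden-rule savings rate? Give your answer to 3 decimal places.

Break-even investment rate: n + g + δ = 0.03 + 0.02 + 0.08 = 0.13.
Current steady state (s = 0.37): k* = (0.37/0.13)^(1/0.75) ≈ 4.0335, y* = 4.0335^0.25 ≈ 1.4172, c* = (1−0.37)·1.4172 ≈ 0.8928.
Maximizing c = f(k) − (n+g+δ)·k gives f'(k) = n+g+δ, i.e. 0.25·k^(0.25−1) = 0.13, so k_gold = (0.25/0.13)^(1/0.75) ≈ 2.3915.
y_gold = 2.3915^0.25 ≈ 1.2436, c_gold = y_gold − 0.13·k_gold ≈ 0.9327.
Gain: Δc = 0.9327 − 0.8928 ≈ 0.0399.

Δc ≈ 0.040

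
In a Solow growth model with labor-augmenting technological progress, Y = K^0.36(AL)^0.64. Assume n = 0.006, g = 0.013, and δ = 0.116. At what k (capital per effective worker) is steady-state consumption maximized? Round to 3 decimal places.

k_gold ≈ 4.630

Break-even investment rate: n + g + δ = 0.006 + 0.013 + 0.116 = 0.135.
Setting f'(k) = n+g+δ gives 0.36·k^(0.36−1) = 0.135, hence k_gold = (0.36/0.135)^(1/0.64) ≈ 4.6299.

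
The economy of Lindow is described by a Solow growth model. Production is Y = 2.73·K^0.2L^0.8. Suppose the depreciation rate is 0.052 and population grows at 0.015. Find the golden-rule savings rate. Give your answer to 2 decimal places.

The effective depreciation rate is n + δ = 0.015 + 0.052 = 0.067.
At the golden rule MPK = n+δ, and in any Cobb-Douglas steady state s = (n+δ)·k/y = MPK·k/y = capital's share 0.2.

s_gold = 0.20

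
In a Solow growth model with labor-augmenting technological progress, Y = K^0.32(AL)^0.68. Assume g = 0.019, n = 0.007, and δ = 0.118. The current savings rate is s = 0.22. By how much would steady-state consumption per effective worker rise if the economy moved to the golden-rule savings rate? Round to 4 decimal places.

Capital per effective worker breaks even when investment replaces (n + g + δ)·k; here n + g + δ = 0.144.
Current steady state (s = 0.22): k* = (0.22/0.144)^(1/0.68) ≈ 1.8650, y* = 1.8650^0.32 ≈ 1.2207, c* = (1−0.22)·1.2207 ≈ 0.9522.
Maximizing c = f(k) − (n+g+δ)·k gives f'(k) = n+g+δ, i.e. 0.32·k^(0.32−1) = 0.144, so k_gold = (0.32/0.144)^(1/0.68) ≈ 3.2358.
y_gold = 3.2358^0.32 ≈ 1.4561, c_gold = y_gold − 0.144·k_gold ≈ 0.9902.
Gain: Δc = 0.9902 − 0.9522 ≈ 0.0380.

Δc ≈ 0.0380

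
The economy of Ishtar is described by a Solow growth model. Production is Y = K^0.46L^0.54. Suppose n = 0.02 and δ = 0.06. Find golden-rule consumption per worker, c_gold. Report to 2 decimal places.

Capital per worker breaks even when investment replaces (n + δ)·k; here n + δ = 0.08.
At the golden rule the marginal product of capital equals n+δ: 0.46·k^(0.46−1) = 0.08. Solving, k_gold = (0.46/0.08)^(1/0.54) ≈ 25.5148.
y_gold = 25.5148^0.46 ≈ 4.4374.
c_gold = y_gold − (n+δ)·k_gold = 4.4374 − 0.08·25.5148 ≈ 2.3962.

c_gold ≈ 2.40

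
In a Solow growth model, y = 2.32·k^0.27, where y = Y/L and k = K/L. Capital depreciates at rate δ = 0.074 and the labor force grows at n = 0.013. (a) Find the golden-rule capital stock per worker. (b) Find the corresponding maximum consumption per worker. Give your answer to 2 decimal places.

(a) k_gold ≈ 14.94; (b) c_gold ≈ 3.51

The effective depreciation rate is n + δ = 0.013 + 0.074 = 0.087.
Setting f'(k) = n+δ gives 0.27·2.32·k^(0.27−1) = 0.087, hence k_gold = (0.27·2.32/0.087)^(1/0.73) ≈ 14.9427.
y_gold = 2.32·14.9427^0.27 ≈ 4.8149; c_gold = y_gold − 0.087·k_gold ≈ 3.5148.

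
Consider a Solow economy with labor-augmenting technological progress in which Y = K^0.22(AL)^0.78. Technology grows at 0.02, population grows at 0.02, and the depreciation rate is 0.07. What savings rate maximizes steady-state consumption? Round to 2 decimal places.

Break-even investment rate: n + g + δ = 0.02 + 0.02 + 0.07 = 0.11.
At the golden rule MPK = n+g+δ, and in any Cobb-Douglas steady state s = (n+g+δ)·k/y = MPK·k/y = capital's share 0.22.

s_gold = 0.22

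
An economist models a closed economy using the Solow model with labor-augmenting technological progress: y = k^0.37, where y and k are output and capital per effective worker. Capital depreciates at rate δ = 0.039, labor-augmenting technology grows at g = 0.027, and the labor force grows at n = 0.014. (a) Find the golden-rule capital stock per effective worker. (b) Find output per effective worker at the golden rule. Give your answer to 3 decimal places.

(a) k_gold ≈ 11.369; (b) y_gold ≈ 2.458

Break-even investment rate: n + g + δ = 0.014 + 0.027 + 0.039 = 0.08.
Golden rule sets MPK = n+g+δ: 0.37·k^(0.37−1) = 0.08, so k_gold = (0.37/0.08)^(1/0.63) ≈ 11.3693.
y_gold = 11.3693^0.37 ≈ 2.4582.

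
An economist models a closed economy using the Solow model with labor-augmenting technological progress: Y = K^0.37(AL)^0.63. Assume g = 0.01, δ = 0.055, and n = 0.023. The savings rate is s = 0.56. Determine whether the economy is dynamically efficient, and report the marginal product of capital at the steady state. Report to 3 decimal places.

Capital per effective worker breaks even when investment replaces (n + g + δ)·k; here n + g + δ = 0.088.
Steady-state k*: s·k^0.37 = 0.088·k gives k* = (0.56/0.088)^(1/0.63) ≈ 18.8679.
MPK = 0.37·18.8679^(-0.63) ≈ 0.0581.
MPK < n+g+δ = 0.088, so the economy is dynamically inefficient (over-saving).

dynamically inefficient; MPK ≈ 0.058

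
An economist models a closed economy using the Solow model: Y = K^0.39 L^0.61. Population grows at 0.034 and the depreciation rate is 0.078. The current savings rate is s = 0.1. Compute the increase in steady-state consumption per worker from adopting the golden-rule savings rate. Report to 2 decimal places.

Δc ≈ 0.52

Break-even investment rate: n + δ = 0.034 + 0.078 = 0.112.
Current steady state (s = 0.1): k* = (0.1/0.112)^(1/0.61) ≈ 0.8305, y* = 0.8305^0.39 ≈ 0.9301, c* = (1−0.1)·0.9301 ≈ 0.8371.
At the golden rule the marginal product of capital equals n+δ: 0.39·k^(0.39−1) = 0.112. Solving, k_gold = (0.39/0.112)^(1/0.61) ≈ 7.7317.
y_gold = 7.7317^0.39 ≈ 2.2204, c_gold = y_gold − 0.112·k_gold ≈ 1.3544.
Gain: Δc = 1.3544 − 0.8371 ≈ 0.5173.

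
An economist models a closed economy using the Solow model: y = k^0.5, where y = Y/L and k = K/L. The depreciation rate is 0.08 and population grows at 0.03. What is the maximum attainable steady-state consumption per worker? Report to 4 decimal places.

c_gold ≈ 2.2727

The effective depreciation rate is n + δ = 0.03 + 0.08 = 0.11.
Maximizing c = f(k) − (n+δ)·k gives f'(k) = n+δ, i.e. 0.5·k^(0.5−1) = 0.11, so k_gold = (0.5/0.11)^(1/0.5) ≈ 20.6612.
y_gold = 20.6612^0.5 ≈ 4.5455.
c_gold = y_gold − (n+δ)·k_gold = 4.5455 − 0.11·20.6612 ≈ 2.2727.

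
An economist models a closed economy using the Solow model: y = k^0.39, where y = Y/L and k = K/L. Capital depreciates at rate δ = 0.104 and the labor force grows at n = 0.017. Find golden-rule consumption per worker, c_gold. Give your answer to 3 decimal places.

n + δ = 0.017 + 0.104 = 0.121.
Setting f'(k) = n+δ gives 0.39·k^(0.39−1) = 0.121, hence k_gold = (0.39/0.121)^(1/0.61) ≈ 6.8115.
y_gold = 6.8115^0.39 ≈ 2.1133.
c_gold = y_gold − (n+δ)·k_gold = 2.1133 − 0.121·6.8115 ≈ 1.2891.

c_gold ≈ 1.289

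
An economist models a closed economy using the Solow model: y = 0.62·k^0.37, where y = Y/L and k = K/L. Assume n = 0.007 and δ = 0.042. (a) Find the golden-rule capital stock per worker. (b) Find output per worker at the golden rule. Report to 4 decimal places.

Capital per worker breaks even when investment replaces (n + δ)·k; here n + δ = 0.049.
Maximizing c = f(k) − (n+δ)·k gives f'(k) = n+δ, i.e. 0.37·0.62·k^(0.37−1) = 0.049, so k_gold = (0.37·0.62/0.049)^(1/0.63) ≈ 11.5910.
y_gold = 0.62·11.5910^0.37 ≈ 1.5350.

(a) k_gold ≈ 11.5910; (b) y_gold ≈ 1.5350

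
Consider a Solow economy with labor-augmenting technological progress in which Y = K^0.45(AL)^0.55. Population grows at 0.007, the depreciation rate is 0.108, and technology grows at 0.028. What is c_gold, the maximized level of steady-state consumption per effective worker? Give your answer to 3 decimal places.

Capital per effective worker breaks even when investment replaces (n + g + δ)·k; here n + g + δ = 0.143.
Setting f'(k) = n+g+δ gives 0.45·k^(0.45−1) = 0.143, hence k_gold = (0.45/0.143)^(1/0.55) ≈ 8.0395.
y_gold = 8.0395^0.45 ≈ 2.5548.
c_gold = y_gold − (n+g+δ)·k_gold = 2.5548 − 0.143·8.0395 ≈ 1.4051.

c_gold ≈ 1.405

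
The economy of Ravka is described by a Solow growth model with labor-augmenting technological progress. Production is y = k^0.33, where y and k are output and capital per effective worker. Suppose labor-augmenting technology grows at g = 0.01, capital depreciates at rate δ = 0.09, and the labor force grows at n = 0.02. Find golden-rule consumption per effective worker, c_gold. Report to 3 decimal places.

The effective depreciation rate is n + g + δ = 0.02 + 0.01 + 0.09 = 0.12.
Setting f'(k) = n+g+δ gives 0.33·k^(0.33−1) = 0.12, hence k_gold = (0.33/0.12)^(1/0.67) ≈ 4.5261.
y_gold = 4.5261^0.33 ≈ 1.6458.
c_gold = y_gold − (n+g+δ)·k_gold = 1.6458 − 0.12·4.5261 ≈ 1.1027.

c_gold ≈ 1.103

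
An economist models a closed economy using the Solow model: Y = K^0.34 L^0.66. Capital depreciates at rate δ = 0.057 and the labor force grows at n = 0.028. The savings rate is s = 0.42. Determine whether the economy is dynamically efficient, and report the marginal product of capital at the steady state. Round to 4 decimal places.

dynamically inefficient; MPK ≈ 0.0688

Break-even investment rate: n + δ = 0.028 + 0.057 = 0.085.
Steady-state k*: s·k^0.34 = 0.085·k gives k* = (0.42/0.085)^(1/0.66) ≈ 11.2527.
MPK = 0.34·11.2527^(-0.66) ≈ 0.0688.
MPK < n+δ = 0.085, so the economy is dynamically inefficient (over-saving).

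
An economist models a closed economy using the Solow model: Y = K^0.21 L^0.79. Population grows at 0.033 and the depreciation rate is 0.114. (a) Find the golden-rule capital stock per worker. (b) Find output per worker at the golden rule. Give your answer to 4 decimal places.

Capital per worker breaks even when investment replaces (n + δ)·k; here n + δ = 0.147.
Maximizing c = f(k) − (n+δ)·k gives f'(k) = n+δ, i.e. 0.21·k^(0.21−1) = 0.147, so k_gold = (0.21/0.147)^(1/0.79) ≈ 1.5706.
y_gold = 1.5706^0.21 ≈ 1.0995.

(a) k_gold ≈ 1.5706; (b) y_gold ≈ 1.0995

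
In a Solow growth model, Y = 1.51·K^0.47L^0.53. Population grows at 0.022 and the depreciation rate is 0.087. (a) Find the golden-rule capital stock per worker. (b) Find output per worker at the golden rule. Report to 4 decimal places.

(a) k_gold ≈ 34.2914; (b) y_gold ≈ 7.9527

Break-even investment rate: n + δ = 0.022 + 0.087 = 0.109.
Setting f'(k) = n+δ gives 0.47·1.51·k^(0.47−1) = 0.109, hence k_gold = (0.47·1.51/0.109)^(1/0.53) ≈ 34.2914.
y_gold = 1.51·34.2914^0.47 ≈ 7.9527.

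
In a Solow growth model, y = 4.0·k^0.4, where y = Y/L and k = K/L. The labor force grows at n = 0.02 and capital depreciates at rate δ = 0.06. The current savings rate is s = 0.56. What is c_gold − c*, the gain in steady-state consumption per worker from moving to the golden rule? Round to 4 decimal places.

Capital per worker breaks even when investment replaces (n + δ)·k; here n + δ = 0.08.
Current steady state (s = 0.56): k* = (0.56·4.0/0.08)^(1/0.6) ≈ 258.1844, y* = 4.0·258.1844^0.4 ≈ 36.8835, c* = (1−0.56)·36.8835 ≈ 16.2287.
Maximizing c = f(k) − (n+δ)·k gives f'(k) = n+δ, i.e. 0.4·4.0·k^(0.4−1) = 0.08, so k_gold = (0.4·4.0/0.08)^(1/0.6) ≈ 147.3613.
y_gold = 4.0·147.3613^0.4 ≈ 29.4723, c_gold = y_gold − 0.08·k_gold ≈ 17.6834.
Gain: Δc = 17.6834 − 16.2287 ≈ 1.4546.

Δc ≈ 1.4546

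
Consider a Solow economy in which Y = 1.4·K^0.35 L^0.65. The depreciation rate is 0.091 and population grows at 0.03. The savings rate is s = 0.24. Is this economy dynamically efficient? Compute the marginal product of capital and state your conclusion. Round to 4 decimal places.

Break-even investment rate: n + δ = 0.03 + 0.091 = 0.121.
Steady-state k*: s·A·k^0.35 = 0.121·k gives k* = (0.24·1.4/0.121)^(1/0.65) ≈ 4.8127.
MPK = 0.35·1.4·4.8127^(-0.65) ≈ 0.1765.
MPK > n+δ = 0.121, so the economy is dynamically efficient (under-saving).

dynamically efficient; MPK ≈ 0.1765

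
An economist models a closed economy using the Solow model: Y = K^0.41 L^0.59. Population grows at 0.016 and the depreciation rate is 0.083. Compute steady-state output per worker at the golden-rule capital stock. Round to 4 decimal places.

y_gold ≈ 2.6845

n + δ = 0.016 + 0.083 = 0.099.
Setting f'(k) = n+δ gives 0.41·k^(0.41−1) = 0.099, hence k_gold = (0.41/0.099)^(1/0.59) ≈ 11.1177.
Output: y_gold = k_gold^0.41 = 11.1177^0.41 ≈ 2.6845.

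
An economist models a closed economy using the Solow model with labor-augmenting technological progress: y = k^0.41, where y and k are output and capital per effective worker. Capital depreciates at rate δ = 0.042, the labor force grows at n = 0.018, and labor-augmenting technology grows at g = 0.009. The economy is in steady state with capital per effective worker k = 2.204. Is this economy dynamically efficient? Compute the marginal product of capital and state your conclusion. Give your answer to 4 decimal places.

dynamically efficient; MPK ≈ 0.2572

Capital per effective worker breaks even when investment replaces (n + g + δ)·k; here n + g + δ = 0.069.
MPK = 0.41·k^(0.41−1) = 0.41·2.204^(-0.59) ≈ 0.2572.
MPK > 0.069, so the economy is dynamically efficient (under-saving).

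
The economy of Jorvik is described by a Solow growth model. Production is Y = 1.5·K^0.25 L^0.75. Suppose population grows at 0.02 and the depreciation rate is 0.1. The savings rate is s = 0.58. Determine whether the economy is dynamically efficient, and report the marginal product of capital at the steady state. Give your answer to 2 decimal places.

dynamically inefficient; MPK ≈ 0.05

n + δ = 0.02 + 0.1 = 0.12.
Steady-state k*: s·A·k^0.25 = 0.12·k gives k* = (0.58·1.5/0.12)^(1/0.75) ≈ 14.0319.
MPK = 0.25·1.5·14.0319^(-0.75) ≈ 0.0517.
MPK < n+δ = 0.12, so the economy is dynamically inefficient (over-saving).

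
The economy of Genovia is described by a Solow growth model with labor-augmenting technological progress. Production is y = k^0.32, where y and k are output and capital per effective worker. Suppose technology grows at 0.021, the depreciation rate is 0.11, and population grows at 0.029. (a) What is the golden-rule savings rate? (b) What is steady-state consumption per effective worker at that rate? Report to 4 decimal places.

n + g + δ = 0.029 + 0.021 + 0.11 = 0.16.
For Cobb-Douglas, s_gold equals capital's share: s_gold = 0.32.
Golden rule sets MPK = n+g+δ: 0.32·k^(0.32−1) = 0.16, so k_gold = (0.32/0.16)^(1/0.68) ≈ 2.7713.
y_gold = 2.7713^0.32 ≈ 1.3857; c_gold = (1−0.32)·y_gold ≈ 0.9423.

(a) s_gold = 0.3200; (b) c_gold ≈ 0.9423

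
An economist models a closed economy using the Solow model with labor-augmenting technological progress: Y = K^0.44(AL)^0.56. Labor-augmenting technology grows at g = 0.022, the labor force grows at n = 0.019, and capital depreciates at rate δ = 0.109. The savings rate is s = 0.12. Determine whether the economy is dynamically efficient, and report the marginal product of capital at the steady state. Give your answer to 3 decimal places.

dynamically efficient; MPK ≈ 0.550

n + g + δ = 0.019 + 0.022 + 0.109 = 0.15.
Steady-state k*: s·k^0.44 = 0.15·k gives k* = (0.12/0.15)^(1/0.56) ≈ 0.6713.
MPK = 0.44·0.6713^(-0.56) ≈ 0.5500.
MPK > n+g+δ = 0.15, so the economy is dynamically efficient (under-saving).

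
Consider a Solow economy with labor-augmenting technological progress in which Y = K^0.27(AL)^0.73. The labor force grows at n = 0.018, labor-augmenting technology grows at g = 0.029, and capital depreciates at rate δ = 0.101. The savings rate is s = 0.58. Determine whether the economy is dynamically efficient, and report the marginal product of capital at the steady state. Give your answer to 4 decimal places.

n + g + δ = 0.018 + 0.029 + 0.101 = 0.148.
Steady-state k*: s·k^0.27 = 0.148·k gives k* = (0.58/0.148)^(1/0.73) ≈ 6.4947.
MPK = 0.27·6.4947^(-0.73) ≈ 0.0689.
MPK < n+g+δ = 0.148, so the economy is dynamically inefficient (over-saving).

dynamically inefficient; MPK ≈ 0.0689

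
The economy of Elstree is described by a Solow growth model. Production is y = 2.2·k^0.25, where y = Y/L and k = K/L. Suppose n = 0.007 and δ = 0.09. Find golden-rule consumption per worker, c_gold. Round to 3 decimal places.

Break-even investment rate: n + δ = 0.007 + 0.09 = 0.097.
Setting f'(k) = n+δ gives 0.25·2.2·k^(0.25−1) = 0.097, hence k_gold = (0.25·2.2/0.097)^(1/0.75) ≈ 10.1109.
y_gold = 2.2·10.1109^0.25 ≈ 3.9230.
c_gold = y_gold − (n+δ)·k_gold = 3.9230 − 0.097·10.1109 ≈ 2.9423.

c_gold ≈ 2.942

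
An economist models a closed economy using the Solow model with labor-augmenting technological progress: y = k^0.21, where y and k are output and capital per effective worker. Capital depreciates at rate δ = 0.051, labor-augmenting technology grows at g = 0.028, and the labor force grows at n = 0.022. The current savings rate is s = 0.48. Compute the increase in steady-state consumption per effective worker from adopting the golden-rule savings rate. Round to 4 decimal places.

n + g + δ = 0.022 + 0.028 + 0.051 = 0.101.
Current steady state (s = 0.48): k* = (0.48/0.101)^(1/0.79) ≈ 7.1922, y* = 7.1922^0.21 ≈ 1.5134, c* = (1−0.48)·1.5134 ≈ 0.7869.
Golden rule sets MPK = n+g+δ: 0.21·k^(0.21−1) = 0.101, so k_gold = (0.21/0.101)^(1/0.79) ≈ 2.5258.
y_gold = 2.5258^0.21 ≈ 1.2148, c_gold = y_gold − 0.101·k_gold ≈ 0.9597.
Gain: Δc = 0.9597 − 0.7869 ≈ 0.1727.

Δc ≈ 0.1727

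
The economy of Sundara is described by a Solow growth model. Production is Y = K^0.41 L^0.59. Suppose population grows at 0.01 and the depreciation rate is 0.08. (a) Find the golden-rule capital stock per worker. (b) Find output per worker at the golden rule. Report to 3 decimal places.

(a) k_gold ≈ 13.067; (b) y_gold ≈ 2.868

The effective depreciation rate is n + δ = 0.01 + 0.08 = 0.09.
Golden rule sets MPK = n+δ: 0.41·k^(0.41−1) = 0.09, so k_gold = (0.41/0.09)^(1/0.59) ≈ 13.0669.
y_gold = 13.0669^0.41 ≈ 2.8683.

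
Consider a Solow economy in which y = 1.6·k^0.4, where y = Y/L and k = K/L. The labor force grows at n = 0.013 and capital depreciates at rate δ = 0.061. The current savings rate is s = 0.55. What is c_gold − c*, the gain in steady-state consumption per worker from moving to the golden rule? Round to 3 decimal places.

Δc ≈ 0.294

n + δ = 0.013 + 0.061 = 0.074.
Current steady state (s = 0.55): k* = (0.55·1.6/0.074)^(1/0.6) ≈ 61.9562, y* = 1.6·61.9562^0.4 ≈ 8.3359, c* = (1−0.55)·8.3359 ≈ 3.7512.
Setting f'(k) = n+δ gives 0.4·1.6·k^(0.4−1) = 0.074, hence k_gold = (0.4·1.6/0.074)^(1/0.6) ≈ 36.4402.
y_gold = 1.6·36.4402^0.4 ≈ 6.7414, c_gold = y_gold − 0.074·k_gold ≈ 4.0449.
Gain: Δc = 4.0449 − 3.7512 ≈ 0.2937.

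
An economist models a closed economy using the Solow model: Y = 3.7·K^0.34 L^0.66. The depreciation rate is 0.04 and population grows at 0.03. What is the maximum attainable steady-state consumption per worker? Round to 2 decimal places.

c_gold ≈ 10.82

Break-even investment rate: n + δ = 0.03 + 0.04 = 0.07.
Maximizing c = f(k) − (n+δ)·k gives f'(k) = n+δ, i.e. 0.34·3.7·k^(0.34−1) = 0.07, so k_gold = (0.34·3.7/0.07)^(1/0.66) ≈ 79.5944.
y_gold = 3.7·79.5944^0.34 ≈ 16.3871.
c_gold = y_gold − (n+δ)·k_gold = 16.3871 − 0.07·79.5944 ≈ 10.8155.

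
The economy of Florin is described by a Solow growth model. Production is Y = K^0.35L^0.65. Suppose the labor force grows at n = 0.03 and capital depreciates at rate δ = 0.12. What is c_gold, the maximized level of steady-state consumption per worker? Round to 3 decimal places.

c_gold ≈ 1.026

n + δ = 0.03 + 0.12 = 0.15.
Maximizing c = f(k) − (n+δ)·k gives f'(k) = n+δ, i.e. 0.35·k^(0.35−1) = 0.15, so k_gold = (0.35/0.15)^(1/0.65) ≈ 3.6823.
y_gold = 3.6823^0.35 ≈ 1.5781.
c_gold = y_gold − (n+δ)·k_gold = 1.5781 − 0.15·3.6823 ≈ 1.0258.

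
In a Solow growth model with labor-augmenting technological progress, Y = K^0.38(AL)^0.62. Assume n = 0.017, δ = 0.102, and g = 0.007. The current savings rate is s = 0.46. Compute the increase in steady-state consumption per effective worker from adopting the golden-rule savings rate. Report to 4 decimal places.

Δc ≈ 0.0254

Break-even investment rate: n + g + δ = 0.017 + 0.007 + 0.102 = 0.126.
Current steady state (s = 0.46): k* = (0.46/0.126)^(1/0.62) ≈ 8.0738, y* = 8.0738^0.38 ≈ 2.2115, c* = (1−0.46)·2.2115 ≈ 1.1942.
Maximizing c = f(k) − (n+g+δ)·k gives f'(k) = n+g+δ, i.e. 0.38·k^(0.38−1) = 0.126, so k_gold = (0.38/0.126)^(1/0.62) ≈ 5.9326.
y_gold = 5.9326^0.38 ≈ 1.9671, c_gold = y_gold − 0.126·k_gold ≈ 1.2196.
Gain: Δc = 1.2196 − 1.1942 ≈ 0.0254.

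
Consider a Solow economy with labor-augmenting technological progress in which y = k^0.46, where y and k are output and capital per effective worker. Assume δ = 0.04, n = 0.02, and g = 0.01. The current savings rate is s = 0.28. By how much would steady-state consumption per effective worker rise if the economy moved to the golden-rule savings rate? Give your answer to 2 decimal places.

Δc ≈ 0.34

Break-even investment rate: n + g + δ = 0.02 + 0.01 + 0.04 = 0.07.
Current steady state (s = 0.28): k* = (0.28/0.07)^(1/0.54) ≈ 13.0294, y* = 13.0294^0.46 ≈ 3.2574, c* = (1−0.28)·3.2574 ≈ 2.3453.
Setting f'(k) = n+g+δ gives 0.46·k^(0.46−1) = 0.07, hence k_gold = (0.46/0.07)^(1/0.54) ≈ 32.6727.
y_gold = 32.6727^0.46 ≈ 4.9719, c_gold = y_gold − 0.07·k_gold ≈ 2.6848.
Gain: Δc = 2.6848 − 2.3453 ≈ 0.3395.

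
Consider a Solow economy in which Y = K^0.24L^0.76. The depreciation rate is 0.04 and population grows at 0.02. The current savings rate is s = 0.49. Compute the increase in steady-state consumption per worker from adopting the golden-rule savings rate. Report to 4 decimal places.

Capital per worker breaks even when investment replaces (n + δ)·k; here n + δ = 0.06.
Current steady state (s = 0.49): k* = (0.49/0.06)^(1/0.76) ≈ 15.8511, y* = 15.8511^0.24 ≈ 1.9409, c* = (1−0.49)·1.9409 ≈ 0.9899.
Golden rule sets MPK = n+δ: 0.24·k^(0.24−1) = 0.06, so k_gold = (0.24/0.06)^(1/0.76) ≈ 6.1970.
y_gold = 6.1970^0.24 ≈ 1.5493, c_gold = y_gold − 0.06·k_gold ≈ 1.1774.
Gain: Δc = 1.1774 − 0.9899 ≈ 0.1876.

Δc ≈ 0.1876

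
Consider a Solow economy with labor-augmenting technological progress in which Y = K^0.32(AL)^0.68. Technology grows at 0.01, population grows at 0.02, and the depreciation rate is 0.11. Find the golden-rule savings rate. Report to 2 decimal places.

The effective depreciation rate is n + g + δ = 0.02 + 0.01 + 0.11 = 0.14.
At the golden rule MPK = n+g+δ, and in any Cobb-Douglas steady state s = (n+g+δ)·k/y = MPK·k/y = capital's share 0.32.

s_gold = 0.32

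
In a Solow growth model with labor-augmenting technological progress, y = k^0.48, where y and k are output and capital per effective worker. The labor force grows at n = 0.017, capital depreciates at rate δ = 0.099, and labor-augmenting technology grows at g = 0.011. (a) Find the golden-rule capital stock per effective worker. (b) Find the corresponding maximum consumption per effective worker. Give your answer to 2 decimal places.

(a) k_gold ≈ 12.90; (b) c_gold ≈ 1.77

n + g + δ = 0.017 + 0.011 + 0.099 = 0.127.
Maximizing c = f(k) − (n+g+δ)·k gives f'(k) = n+g+δ, i.e. 0.48·k^(0.48−1) = 0.127, so k_gold = (0.48/0.127)^(1/0.52) ≈ 12.8961.
y_gold = 12.8961^0.48 ≈ 3.4121; c_gold = y_gold − 0.127·k_gold ≈ 1.7743.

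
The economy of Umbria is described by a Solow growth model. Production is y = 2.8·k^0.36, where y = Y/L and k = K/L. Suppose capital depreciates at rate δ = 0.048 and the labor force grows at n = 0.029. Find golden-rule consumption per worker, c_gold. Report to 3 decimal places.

Break-even investment rate: n + δ = 0.029 + 0.048 = 0.077.
Maximizing c = f(k) − (n+δ)·k gives f'(k) = n+δ, i.e. 0.36·2.8·k^(0.36−1) = 0.077, so k_gold = (0.36·2.8/0.077)^(1/0.64) ≈ 55.6244.
y_gold = 2.8·55.6244^0.36 ≈ 11.8974.
c_gold = y_gold − (n+δ)·k_gold = 11.8974 − 0.077·55.6244 ≈ 7.6144.

c_gold ≈ 7.614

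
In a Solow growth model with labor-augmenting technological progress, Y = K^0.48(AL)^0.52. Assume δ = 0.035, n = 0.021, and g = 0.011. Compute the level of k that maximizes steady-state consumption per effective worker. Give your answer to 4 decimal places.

The effective depreciation rate is n + g + δ = 0.021 + 0.011 + 0.035 = 0.067.
Golden rule sets MPK = n+g+δ: 0.48·k^(0.48−1) = 0.067, so k_gold = (0.48/0.067)^(1/0.52) ≈ 44.1114.

k_gold ≈ 44.1114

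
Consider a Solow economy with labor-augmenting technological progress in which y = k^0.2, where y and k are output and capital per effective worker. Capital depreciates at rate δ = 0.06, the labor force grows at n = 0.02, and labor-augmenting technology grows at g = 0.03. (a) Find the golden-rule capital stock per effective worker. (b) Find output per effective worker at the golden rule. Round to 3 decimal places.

(a) k_gold ≈ 2.111; (b) y_gold ≈ 1.161

The effective depreciation rate is n + g + δ = 0.02 + 0.03 + 0.06 = 0.11.
At the golden rule the marginal product of capital equals n+g+δ: 0.2·k^(0.2−1) = 0.11. Solving, k_gold = (0.2/0.11)^(1/0.8) ≈ 2.1113.
y_gold = 2.1113^0.2 ≈ 1.1612.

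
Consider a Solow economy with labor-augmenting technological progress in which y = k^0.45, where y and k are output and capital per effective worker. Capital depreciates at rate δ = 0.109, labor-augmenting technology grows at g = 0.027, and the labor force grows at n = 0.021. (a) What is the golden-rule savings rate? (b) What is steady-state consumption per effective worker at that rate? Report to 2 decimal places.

(a) s_gold = 0.45; (b) c_gold ≈ 1.30

The effective depreciation rate is n + g + δ = 0.021 + 0.027 + 0.109 = 0.157.
For Cobb-Douglas, s_gold equals capital's share: s_gold = 0.45.
Setting f'(k) = n+g+δ gives 0.45·k^(0.45−1) = 0.157, hence k_gold = (0.45/0.157)^(1/0.55) ≈ 6.7839.
y_gold = 6.7839^0.45 ≈ 2.3668; c_gold = (1−0.45)·y_gold ≈ 1.3018.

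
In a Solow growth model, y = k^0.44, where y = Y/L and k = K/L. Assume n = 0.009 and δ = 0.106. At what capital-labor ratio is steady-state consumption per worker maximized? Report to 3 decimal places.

Capital per worker breaks even when investment replaces (n + δ)·k; here n + δ = 0.115.
At the golden rule the marginal product of capital equals n+δ: 0.44·k^(0.44−1) = 0.115. Solving, k_gold = (0.44/0.115)^(1/0.56) ≈ 10.9808.

k_gold ≈ 10.981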